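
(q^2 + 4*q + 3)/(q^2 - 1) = (q + 3)/(q - 1)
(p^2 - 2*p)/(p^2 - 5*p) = (p - 2)/(p - 5)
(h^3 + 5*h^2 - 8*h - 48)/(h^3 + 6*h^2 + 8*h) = (h^2 + h - 12)/(h*(h + 2))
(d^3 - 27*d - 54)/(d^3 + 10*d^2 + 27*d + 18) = (d^2 - 3*d - 18)/(d^2 + 7*d + 6)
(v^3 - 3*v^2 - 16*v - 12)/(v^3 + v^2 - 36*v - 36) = (v + 2)/(v + 6)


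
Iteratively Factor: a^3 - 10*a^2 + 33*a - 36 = (a - 3)*(a^2 - 7*a + 12) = (a - 4)*(a - 3)*(a - 3)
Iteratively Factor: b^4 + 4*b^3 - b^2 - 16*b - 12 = (b + 2)*(b^3 + 2*b^2 - 5*b - 6) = (b - 2)*(b + 2)*(b^2 + 4*b + 3) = (b - 2)*(b + 2)*(b + 3)*(b + 1)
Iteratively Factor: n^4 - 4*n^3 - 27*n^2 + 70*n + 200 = (n - 5)*(n^3 + n^2 - 22*n - 40) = (n - 5)^2*(n^2 + 6*n + 8) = (n - 5)^2*(n + 4)*(n + 2)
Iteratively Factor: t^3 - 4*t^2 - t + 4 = (t + 1)*(t^2 - 5*t + 4) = (t - 1)*(t + 1)*(t - 4)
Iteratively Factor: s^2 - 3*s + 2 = (s - 1)*(s - 2)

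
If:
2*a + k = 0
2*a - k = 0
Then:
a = 0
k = 0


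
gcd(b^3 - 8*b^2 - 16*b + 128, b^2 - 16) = b^2 - 16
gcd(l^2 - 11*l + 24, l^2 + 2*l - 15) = l - 3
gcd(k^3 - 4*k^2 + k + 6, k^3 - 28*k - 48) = 1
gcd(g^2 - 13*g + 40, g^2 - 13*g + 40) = g^2 - 13*g + 40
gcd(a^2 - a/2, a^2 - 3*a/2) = a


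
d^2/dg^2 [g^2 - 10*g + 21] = 2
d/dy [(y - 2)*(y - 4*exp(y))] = y - (y - 2)*(4*exp(y) - 1) - 4*exp(y)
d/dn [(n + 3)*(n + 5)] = 2*n + 8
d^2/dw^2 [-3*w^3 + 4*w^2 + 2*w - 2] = 8 - 18*w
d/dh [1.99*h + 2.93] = 1.99000000000000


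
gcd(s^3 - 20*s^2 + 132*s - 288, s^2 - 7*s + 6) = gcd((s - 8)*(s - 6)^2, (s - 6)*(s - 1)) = s - 6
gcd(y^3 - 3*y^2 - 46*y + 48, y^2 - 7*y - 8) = y - 8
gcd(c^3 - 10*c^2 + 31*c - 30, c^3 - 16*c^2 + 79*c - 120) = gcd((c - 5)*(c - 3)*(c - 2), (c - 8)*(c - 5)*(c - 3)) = c^2 - 8*c + 15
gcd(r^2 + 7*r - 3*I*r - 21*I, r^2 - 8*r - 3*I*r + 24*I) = r - 3*I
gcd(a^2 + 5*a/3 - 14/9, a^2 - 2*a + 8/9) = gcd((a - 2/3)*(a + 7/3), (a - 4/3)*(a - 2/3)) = a - 2/3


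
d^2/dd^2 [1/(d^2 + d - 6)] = 2*(-d^2 - d + (2*d + 1)^2 + 6)/(d^2 + d - 6)^3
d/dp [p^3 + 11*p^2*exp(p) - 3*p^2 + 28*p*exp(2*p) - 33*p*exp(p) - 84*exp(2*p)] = 11*p^2*exp(p) + 3*p^2 + 56*p*exp(2*p) - 11*p*exp(p) - 6*p - 140*exp(2*p) - 33*exp(p)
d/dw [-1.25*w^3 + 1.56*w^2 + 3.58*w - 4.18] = -3.75*w^2 + 3.12*w + 3.58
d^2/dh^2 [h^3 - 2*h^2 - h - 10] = 6*h - 4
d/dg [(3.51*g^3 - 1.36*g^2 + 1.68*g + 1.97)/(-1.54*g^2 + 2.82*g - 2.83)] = (-5.4054*g^4 + 19.7964*g^3 - 31.0479*g^2 + 13.7652*g - 10.3098)/(2.3716*g^4 - 8.6856*g^3 + 16.6688*g^2 - 15.9612*g + 8.0089)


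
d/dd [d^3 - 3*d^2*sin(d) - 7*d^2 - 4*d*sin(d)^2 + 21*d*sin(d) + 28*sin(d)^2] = -3*d^2*cos(d) + 3*d^2 - 6*d*sin(d) - 4*d*sin(2*d) + 21*d*cos(d) - 14*d - 4*sin(d)^2 + 21*sin(d) + 28*sin(2*d)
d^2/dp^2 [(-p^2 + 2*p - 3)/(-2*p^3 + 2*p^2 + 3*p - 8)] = 2*(4*p^6 - 24*p^5 + 114*p^4 - 234*p^3 + 222*p^2 - 186*p + 91)/(8*p^9 - 24*p^8 - 12*p^7 + 160*p^6 - 174*p^5 - 246*p^4 + 645*p^3 - 168*p^2 - 576*p + 512)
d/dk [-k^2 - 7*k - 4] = -2*k - 7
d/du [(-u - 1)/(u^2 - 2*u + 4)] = (-u^2 + 2*u + 2*(u - 1)*(u + 1) - 4)/(u^2 - 2*u + 4)^2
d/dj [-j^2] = -2*j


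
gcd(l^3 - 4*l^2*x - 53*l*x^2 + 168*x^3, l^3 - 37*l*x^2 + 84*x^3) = -l^2 - 4*l*x + 21*x^2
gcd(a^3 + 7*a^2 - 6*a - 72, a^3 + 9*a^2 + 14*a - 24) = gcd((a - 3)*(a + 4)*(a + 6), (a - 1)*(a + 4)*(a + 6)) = a^2 + 10*a + 24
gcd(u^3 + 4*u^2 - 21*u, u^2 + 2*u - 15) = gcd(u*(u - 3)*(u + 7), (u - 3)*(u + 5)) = u - 3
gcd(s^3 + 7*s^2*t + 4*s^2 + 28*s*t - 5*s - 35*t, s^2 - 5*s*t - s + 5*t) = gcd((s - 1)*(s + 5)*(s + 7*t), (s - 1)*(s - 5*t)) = s - 1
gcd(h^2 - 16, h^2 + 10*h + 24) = h + 4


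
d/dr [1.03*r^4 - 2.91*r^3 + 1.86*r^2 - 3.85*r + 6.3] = 4.12*r^3 - 8.73*r^2 + 3.72*r - 3.85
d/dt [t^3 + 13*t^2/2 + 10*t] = 3*t^2 + 13*t + 10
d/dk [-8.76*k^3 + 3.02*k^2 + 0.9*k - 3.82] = -26.28*k^2 + 6.04*k + 0.9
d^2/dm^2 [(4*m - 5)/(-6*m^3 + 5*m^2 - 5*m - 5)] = 2*(-432*m^5 + 1440*m^4 - 1180*m^3 + 1545*m^2 - 1125*m + 350)/(216*m^9 - 540*m^8 + 990*m^7 - 485*m^6 - 75*m^5 + 900*m^4 - 175*m^3 + 375*m + 125)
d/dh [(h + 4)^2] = 2*h + 8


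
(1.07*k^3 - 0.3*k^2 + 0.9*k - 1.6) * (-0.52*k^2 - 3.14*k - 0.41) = -0.5564*k^5 - 3.2038*k^4 + 0.0352999999999999*k^3 - 1.871*k^2 + 4.655*k + 0.656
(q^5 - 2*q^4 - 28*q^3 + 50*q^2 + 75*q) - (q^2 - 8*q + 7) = q^5 - 2*q^4 - 28*q^3 + 49*q^2 + 83*q - 7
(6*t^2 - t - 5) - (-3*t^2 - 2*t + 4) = 9*t^2 + t - 9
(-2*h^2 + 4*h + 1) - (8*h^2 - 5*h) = -10*h^2 + 9*h + 1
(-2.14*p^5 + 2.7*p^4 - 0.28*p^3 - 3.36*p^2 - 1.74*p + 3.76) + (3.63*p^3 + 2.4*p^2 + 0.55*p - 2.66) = -2.14*p^5 + 2.7*p^4 + 3.35*p^3 - 0.96*p^2 - 1.19*p + 1.1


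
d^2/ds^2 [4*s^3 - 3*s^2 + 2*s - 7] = 24*s - 6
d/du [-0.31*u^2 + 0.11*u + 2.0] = 0.11 - 0.62*u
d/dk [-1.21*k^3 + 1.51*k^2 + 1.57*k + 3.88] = -3.63*k^2 + 3.02*k + 1.57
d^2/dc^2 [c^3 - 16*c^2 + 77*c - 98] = 6*c - 32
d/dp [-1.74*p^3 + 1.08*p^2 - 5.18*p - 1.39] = -5.22*p^2 + 2.16*p - 5.18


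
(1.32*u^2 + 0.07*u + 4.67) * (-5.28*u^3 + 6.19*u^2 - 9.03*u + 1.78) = -6.9696*u^5 + 7.8012*u^4 - 36.1439*u^3 + 30.6248*u^2 - 42.0455*u + 8.3126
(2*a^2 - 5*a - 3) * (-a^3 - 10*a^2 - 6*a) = -2*a^5 - 15*a^4 + 41*a^3 + 60*a^2 + 18*a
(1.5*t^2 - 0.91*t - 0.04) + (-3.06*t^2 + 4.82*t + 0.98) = -1.56*t^2 + 3.91*t + 0.94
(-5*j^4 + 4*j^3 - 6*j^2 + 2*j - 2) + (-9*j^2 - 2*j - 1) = -5*j^4 + 4*j^3 - 15*j^2 - 3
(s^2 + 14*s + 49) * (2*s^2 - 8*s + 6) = 2*s^4 + 20*s^3 - 8*s^2 - 308*s + 294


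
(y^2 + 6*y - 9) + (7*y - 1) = y^2 + 13*y - 10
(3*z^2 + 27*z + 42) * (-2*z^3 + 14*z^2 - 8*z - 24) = -6*z^5 - 12*z^4 + 270*z^3 + 300*z^2 - 984*z - 1008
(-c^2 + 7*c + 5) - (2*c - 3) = -c^2 + 5*c + 8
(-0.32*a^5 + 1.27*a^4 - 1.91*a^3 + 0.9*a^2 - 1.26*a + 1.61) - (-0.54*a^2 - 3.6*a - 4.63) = -0.32*a^5 + 1.27*a^4 - 1.91*a^3 + 1.44*a^2 + 2.34*a + 6.24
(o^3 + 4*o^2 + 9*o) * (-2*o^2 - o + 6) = -2*o^5 - 9*o^4 - 16*o^3 + 15*o^2 + 54*o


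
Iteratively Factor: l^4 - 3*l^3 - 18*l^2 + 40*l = (l + 4)*(l^3 - 7*l^2 + 10*l) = (l - 2)*(l + 4)*(l^2 - 5*l) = (l - 5)*(l - 2)*(l + 4)*(l)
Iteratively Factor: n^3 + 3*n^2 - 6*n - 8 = (n + 4)*(n^2 - n - 2) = (n - 2)*(n + 4)*(n + 1)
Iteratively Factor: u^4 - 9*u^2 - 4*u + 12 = (u - 1)*(u^3 + u^2 - 8*u - 12) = (u - 3)*(u - 1)*(u^2 + 4*u + 4) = (u - 3)*(u - 1)*(u + 2)*(u + 2)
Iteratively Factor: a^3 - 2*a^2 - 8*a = (a - 4)*(a^2 + 2*a) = a*(a - 4)*(a + 2)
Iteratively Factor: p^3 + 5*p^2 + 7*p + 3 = (p + 1)*(p^2 + 4*p + 3) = (p + 1)^2*(p + 3)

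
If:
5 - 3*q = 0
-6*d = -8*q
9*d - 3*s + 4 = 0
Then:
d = 20/9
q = 5/3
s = 8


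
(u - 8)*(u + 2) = u^2 - 6*u - 16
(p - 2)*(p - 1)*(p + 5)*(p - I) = p^4 + 2*p^3 - I*p^3 - 13*p^2 - 2*I*p^2 + 10*p + 13*I*p - 10*I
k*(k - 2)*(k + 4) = k^3 + 2*k^2 - 8*k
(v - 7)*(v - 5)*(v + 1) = v^3 - 11*v^2 + 23*v + 35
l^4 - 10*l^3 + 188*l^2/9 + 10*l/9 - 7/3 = (l - 7)*(l - 3)*(l - 1/3)*(l + 1/3)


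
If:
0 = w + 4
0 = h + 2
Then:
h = -2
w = -4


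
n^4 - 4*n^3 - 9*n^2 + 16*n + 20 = (n - 5)*(n - 2)*(n + 1)*(n + 2)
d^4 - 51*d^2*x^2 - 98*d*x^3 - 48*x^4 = (d - 8*x)*(d + x)^2*(d + 6*x)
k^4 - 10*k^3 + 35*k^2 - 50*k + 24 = (k - 4)*(k - 3)*(k - 2)*(k - 1)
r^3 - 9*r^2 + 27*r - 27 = (r - 3)^3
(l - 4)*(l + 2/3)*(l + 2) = l^3 - 4*l^2/3 - 28*l/3 - 16/3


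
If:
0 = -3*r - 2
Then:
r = -2/3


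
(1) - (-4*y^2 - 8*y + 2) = 4*y^2 + 8*y - 1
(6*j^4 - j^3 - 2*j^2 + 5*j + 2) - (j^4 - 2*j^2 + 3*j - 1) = 5*j^4 - j^3 + 2*j + 3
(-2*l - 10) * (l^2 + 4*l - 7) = -2*l^3 - 18*l^2 - 26*l + 70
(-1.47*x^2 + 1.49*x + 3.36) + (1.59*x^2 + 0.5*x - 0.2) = 0.12*x^2 + 1.99*x + 3.16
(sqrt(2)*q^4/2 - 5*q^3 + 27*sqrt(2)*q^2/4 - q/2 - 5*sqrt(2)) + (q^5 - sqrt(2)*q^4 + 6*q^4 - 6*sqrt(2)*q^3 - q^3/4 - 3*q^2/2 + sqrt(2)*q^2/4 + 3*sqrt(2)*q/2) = q^5 - sqrt(2)*q^4/2 + 6*q^4 - 6*sqrt(2)*q^3 - 21*q^3/4 - 3*q^2/2 + 7*sqrt(2)*q^2 - q/2 + 3*sqrt(2)*q/2 - 5*sqrt(2)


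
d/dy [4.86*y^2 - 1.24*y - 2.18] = 9.72*y - 1.24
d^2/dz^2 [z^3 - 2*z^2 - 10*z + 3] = 6*z - 4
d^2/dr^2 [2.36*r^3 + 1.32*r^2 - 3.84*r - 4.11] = 14.16*r + 2.64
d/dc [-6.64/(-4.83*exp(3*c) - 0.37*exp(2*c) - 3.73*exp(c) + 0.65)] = (-96.2136*exp(2*c) - 4.9136*exp(c) - 24.7672)*exp(c)/(4.83*exp(3*c) + 0.37*exp(2*c) + 3.73*exp(c) - 0.65)^2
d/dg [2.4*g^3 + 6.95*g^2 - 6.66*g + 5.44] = 7.2*g^2 + 13.9*g - 6.66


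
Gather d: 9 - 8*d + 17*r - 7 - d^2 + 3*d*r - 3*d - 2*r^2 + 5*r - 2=-d^2 + d*(3*r - 11) - 2*r^2 + 22*r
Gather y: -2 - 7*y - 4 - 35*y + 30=24 - 42*y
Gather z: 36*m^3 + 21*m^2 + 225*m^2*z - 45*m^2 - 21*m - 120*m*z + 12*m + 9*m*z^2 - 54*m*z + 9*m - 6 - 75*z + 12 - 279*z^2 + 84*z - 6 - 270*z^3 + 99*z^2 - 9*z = 36*m^3 - 24*m^2 - 270*z^3 + z^2*(9*m - 180) + z*(225*m^2 - 174*m)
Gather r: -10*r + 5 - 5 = -10*r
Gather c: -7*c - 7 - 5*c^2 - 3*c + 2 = -5*c^2 - 10*c - 5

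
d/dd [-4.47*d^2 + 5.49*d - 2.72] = 5.49 - 8.94*d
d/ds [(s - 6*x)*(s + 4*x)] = 2*s - 2*x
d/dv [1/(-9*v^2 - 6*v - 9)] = 2*(3*v + 1)/(3*(3*v^2 + 2*v + 3)^2)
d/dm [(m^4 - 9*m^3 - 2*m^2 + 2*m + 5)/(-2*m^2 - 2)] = (-2*m^5 + 9*m^4 - 4*m^3 + 29*m^2 + 14*m - 2)/(2*(m^4 + 2*m^2 + 1))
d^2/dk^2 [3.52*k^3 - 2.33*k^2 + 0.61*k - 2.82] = 21.12*k - 4.66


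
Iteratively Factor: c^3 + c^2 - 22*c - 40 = (c - 5)*(c^2 + 6*c + 8) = (c - 5)*(c + 4)*(c + 2)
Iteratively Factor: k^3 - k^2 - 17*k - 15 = (k + 3)*(k^2 - 4*k - 5) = (k - 5)*(k + 3)*(k + 1)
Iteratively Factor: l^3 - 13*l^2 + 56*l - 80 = (l - 5)*(l^2 - 8*l + 16) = (l - 5)*(l - 4)*(l - 4)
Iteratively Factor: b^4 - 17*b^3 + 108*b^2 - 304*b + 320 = (b - 4)*(b^3 - 13*b^2 + 56*b - 80) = (b - 4)^2*(b^2 - 9*b + 20) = (b - 5)*(b - 4)^2*(b - 4)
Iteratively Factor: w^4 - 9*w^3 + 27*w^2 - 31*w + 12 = (w - 3)*(w^3 - 6*w^2 + 9*w - 4) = (w - 3)*(w - 1)*(w^2 - 5*w + 4) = (w - 3)*(w - 1)^2*(w - 4)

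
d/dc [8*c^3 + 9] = 24*c^2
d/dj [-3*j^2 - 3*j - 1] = -6*j - 3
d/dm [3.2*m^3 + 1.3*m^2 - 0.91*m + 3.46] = 9.6*m^2 + 2.6*m - 0.91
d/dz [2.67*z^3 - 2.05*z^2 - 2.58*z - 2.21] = 8.01*z^2 - 4.1*z - 2.58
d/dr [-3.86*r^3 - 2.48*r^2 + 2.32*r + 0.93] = -11.58*r^2 - 4.96*r + 2.32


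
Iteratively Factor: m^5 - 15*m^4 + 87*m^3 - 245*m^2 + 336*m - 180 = (m - 3)*(m^4 - 12*m^3 + 51*m^2 - 92*m + 60) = (m - 3)^2*(m^3 - 9*m^2 + 24*m - 20) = (m - 3)^2*(m - 2)*(m^2 - 7*m + 10) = (m - 5)*(m - 3)^2*(m - 2)*(m - 2)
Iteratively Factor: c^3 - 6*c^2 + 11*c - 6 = (c - 3)*(c^2 - 3*c + 2) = (c - 3)*(c - 1)*(c - 2)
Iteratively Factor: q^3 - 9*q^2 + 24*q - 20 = (q - 2)*(q^2 - 7*q + 10) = (q - 5)*(q - 2)*(q - 2)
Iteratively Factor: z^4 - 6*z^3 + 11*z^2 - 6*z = (z - 2)*(z^3 - 4*z^2 + 3*z) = (z - 2)*(z - 1)*(z^2 - 3*z) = z*(z - 2)*(z - 1)*(z - 3)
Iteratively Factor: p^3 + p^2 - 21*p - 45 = (p + 3)*(p^2 - 2*p - 15) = (p + 3)^2*(p - 5)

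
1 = 1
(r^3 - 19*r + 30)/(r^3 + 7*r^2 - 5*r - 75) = (r - 2)/(r + 5)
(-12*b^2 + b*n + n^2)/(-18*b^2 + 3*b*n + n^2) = (4*b + n)/(6*b + n)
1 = 1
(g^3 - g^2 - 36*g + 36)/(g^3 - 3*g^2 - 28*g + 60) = (g^2 + 5*g - 6)/(g^2 + 3*g - 10)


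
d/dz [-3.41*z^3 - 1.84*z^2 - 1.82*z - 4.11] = -10.23*z^2 - 3.68*z - 1.82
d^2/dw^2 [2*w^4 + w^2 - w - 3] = 24*w^2 + 2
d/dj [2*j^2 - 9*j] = 4*j - 9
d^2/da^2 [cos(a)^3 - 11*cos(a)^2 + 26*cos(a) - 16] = -107*cos(a)/4 + 22*cos(2*a) - 9*cos(3*a)/4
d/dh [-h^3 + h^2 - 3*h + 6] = -3*h^2 + 2*h - 3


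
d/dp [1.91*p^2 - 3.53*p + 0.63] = 3.82*p - 3.53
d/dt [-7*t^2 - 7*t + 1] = -14*t - 7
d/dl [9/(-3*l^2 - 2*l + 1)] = 18*(3*l + 1)/(3*l^2 + 2*l - 1)^2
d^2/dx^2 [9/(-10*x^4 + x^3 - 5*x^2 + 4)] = 18*(-x^2*(40*x^2 - 3*x + 10)^2 + (60*x^2 - 3*x + 5)*(10*x^4 - x^3 + 5*x^2 - 4))/(10*x^4 - x^3 + 5*x^2 - 4)^3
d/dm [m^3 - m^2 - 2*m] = 3*m^2 - 2*m - 2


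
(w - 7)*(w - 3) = w^2 - 10*w + 21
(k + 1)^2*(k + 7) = k^3 + 9*k^2 + 15*k + 7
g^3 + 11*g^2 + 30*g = g*(g + 5)*(g + 6)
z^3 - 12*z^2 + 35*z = z*(z - 7)*(z - 5)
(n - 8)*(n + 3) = n^2 - 5*n - 24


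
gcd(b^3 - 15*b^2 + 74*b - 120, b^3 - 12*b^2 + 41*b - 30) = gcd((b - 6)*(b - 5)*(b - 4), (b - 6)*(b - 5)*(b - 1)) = b^2 - 11*b + 30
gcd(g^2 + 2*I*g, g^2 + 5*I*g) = g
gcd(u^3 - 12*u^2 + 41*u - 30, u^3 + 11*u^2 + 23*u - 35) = u - 1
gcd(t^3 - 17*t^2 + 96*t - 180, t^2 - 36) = t - 6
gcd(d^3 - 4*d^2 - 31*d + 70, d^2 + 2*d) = 1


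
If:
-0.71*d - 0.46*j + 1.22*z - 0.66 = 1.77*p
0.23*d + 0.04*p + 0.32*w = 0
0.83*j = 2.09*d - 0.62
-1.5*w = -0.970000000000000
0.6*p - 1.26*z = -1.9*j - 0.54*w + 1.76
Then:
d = -0.32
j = -1.56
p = -3.32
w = 0.65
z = -5.05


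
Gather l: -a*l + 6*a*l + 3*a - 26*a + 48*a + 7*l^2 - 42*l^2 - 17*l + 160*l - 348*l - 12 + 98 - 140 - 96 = 25*a - 35*l^2 + l*(5*a - 205) - 150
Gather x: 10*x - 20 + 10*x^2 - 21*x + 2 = 10*x^2 - 11*x - 18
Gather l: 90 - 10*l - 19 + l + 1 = 72 - 9*l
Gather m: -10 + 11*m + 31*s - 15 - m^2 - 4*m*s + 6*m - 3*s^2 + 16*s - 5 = -m^2 + m*(17 - 4*s) - 3*s^2 + 47*s - 30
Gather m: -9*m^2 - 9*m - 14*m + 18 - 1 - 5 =-9*m^2 - 23*m + 12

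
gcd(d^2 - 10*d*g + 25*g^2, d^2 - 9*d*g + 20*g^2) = d - 5*g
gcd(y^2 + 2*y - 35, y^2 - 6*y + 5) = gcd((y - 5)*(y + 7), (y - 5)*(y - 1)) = y - 5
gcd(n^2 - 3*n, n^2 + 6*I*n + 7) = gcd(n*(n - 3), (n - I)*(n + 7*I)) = 1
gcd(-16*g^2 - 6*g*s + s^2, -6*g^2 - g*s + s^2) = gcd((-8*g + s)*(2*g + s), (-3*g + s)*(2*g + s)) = 2*g + s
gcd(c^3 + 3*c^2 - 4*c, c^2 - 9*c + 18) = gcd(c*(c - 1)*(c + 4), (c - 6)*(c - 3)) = 1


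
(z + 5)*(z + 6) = z^2 + 11*z + 30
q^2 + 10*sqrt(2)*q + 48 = (q + 4*sqrt(2))*(q + 6*sqrt(2))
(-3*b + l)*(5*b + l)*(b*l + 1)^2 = -15*b^4*l^2 + 2*b^3*l^3 - 30*b^3*l + b^2*l^4 + 4*b^2*l^2 - 15*b^2 + 2*b*l^3 + 2*b*l + l^2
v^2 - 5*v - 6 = (v - 6)*(v + 1)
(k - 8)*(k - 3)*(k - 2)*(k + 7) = k^4 - 6*k^3 - 45*k^2 + 274*k - 336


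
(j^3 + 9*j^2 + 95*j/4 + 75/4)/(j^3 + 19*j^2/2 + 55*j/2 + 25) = (j + 3/2)/(j + 2)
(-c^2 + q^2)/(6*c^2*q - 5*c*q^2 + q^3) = (-c^2 + q^2)/(q*(6*c^2 - 5*c*q + q^2))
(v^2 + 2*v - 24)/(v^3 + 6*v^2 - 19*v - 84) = (v + 6)/(v^2 + 10*v + 21)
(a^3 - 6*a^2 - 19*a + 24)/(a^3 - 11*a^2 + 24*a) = (a^2 + 2*a - 3)/(a*(a - 3))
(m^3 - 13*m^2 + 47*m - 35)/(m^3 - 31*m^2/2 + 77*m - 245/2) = 2*(m - 1)/(2*m - 7)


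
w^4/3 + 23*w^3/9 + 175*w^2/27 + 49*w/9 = w*(w/3 + 1)*(w + 7/3)^2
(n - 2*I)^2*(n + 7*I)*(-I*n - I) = -I*n^4 + 3*n^3 - I*n^3 + 3*n^2 - 24*I*n^2 - 28*n - 24*I*n - 28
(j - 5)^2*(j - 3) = j^3 - 13*j^2 + 55*j - 75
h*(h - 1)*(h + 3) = h^3 + 2*h^2 - 3*h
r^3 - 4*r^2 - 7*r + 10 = (r - 5)*(r - 1)*(r + 2)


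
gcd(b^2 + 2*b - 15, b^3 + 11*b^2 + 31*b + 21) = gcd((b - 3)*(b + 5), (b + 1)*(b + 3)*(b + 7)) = 1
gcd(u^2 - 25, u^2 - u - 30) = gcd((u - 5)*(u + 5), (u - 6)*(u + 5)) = u + 5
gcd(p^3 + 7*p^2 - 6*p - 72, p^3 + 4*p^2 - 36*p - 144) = p^2 + 10*p + 24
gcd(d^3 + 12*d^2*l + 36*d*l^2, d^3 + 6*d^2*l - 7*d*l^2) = d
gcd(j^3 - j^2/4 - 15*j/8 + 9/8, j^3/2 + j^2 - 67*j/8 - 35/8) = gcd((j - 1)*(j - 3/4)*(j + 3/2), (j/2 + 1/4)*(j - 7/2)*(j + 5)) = 1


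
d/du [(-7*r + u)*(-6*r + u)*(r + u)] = 29*r^2 - 24*r*u + 3*u^2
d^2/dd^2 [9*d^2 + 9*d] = 18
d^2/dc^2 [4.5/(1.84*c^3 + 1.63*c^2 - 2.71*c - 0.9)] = (-(49.68*c + 14.67)*(1.84*c^3 + 1.63*c^2 - 2.71*c - 0.9) + 4.5*(5.52*c^2 + 3.26*c - 2.71)*(11.04*c^2 + 6.52*c - 5.42))/(1.84*c^3 + 1.63*c^2 - 2.71*c - 0.9)^3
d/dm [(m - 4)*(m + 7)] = 2*m + 3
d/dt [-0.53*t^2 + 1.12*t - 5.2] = 1.12 - 1.06*t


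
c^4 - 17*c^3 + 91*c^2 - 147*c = c*(c - 7)^2*(c - 3)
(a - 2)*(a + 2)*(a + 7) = a^3 + 7*a^2 - 4*a - 28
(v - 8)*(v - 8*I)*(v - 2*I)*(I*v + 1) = I*v^4 + 11*v^3 - 8*I*v^3 - 88*v^2 - 26*I*v^2 - 16*v + 208*I*v + 128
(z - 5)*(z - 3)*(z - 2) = z^3 - 10*z^2 + 31*z - 30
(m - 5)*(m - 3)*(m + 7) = m^3 - m^2 - 41*m + 105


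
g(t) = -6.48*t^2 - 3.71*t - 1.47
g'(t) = -12.96*t - 3.71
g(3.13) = -76.57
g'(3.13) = -44.27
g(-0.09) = -1.19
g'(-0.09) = -2.54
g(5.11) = -189.63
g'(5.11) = -69.94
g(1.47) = -20.93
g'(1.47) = -22.76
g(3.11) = -75.68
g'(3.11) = -44.02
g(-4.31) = -105.85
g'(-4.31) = 52.15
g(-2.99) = -48.31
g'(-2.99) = 35.04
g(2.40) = -47.70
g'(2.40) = -34.81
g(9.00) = -559.74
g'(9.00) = -120.35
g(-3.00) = -48.66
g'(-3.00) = 35.17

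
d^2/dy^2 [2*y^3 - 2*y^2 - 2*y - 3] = 12*y - 4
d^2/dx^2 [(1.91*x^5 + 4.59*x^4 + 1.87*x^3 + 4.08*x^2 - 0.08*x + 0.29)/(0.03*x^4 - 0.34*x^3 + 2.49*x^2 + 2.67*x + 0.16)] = (6.93889390390723e-18*x^11 + 1.11022302462516e-16*x^10 + 0.253239999999996*x^9 - 12.655188*x^8 + 55.03914*x^7 + 268.9876*x^6 + 367.55205*x^5 + 255.991104*x^4 + 1.41586599999999*x^3 + 5.59007400000002*x^2 + 12.141162*x + 4.180938)/(2.7e-5*x^12 - 0.000918*x^11 + 0.017127*x^10 - 0.184483*x^9 + 1.258569*x^8 - 4.211244*x^7 + 2.644518*x^6 + 41.655483*x^5 + 55.359747*x^4 + 25.390419*x^3 + 3.613104*x^2 + 0.205056*x + 0.004096)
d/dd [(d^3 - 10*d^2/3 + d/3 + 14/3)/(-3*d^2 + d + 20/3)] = (-27*d^4 + 18*d^3 + 159*d^2 - 148*d - 22)/(81*d^4 - 54*d^3 - 351*d^2 + 120*d + 400)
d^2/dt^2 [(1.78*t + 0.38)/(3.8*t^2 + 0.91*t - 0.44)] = ((1.78*t + 0.38)*(7.6*t + 0.91)*(15.2*t + 1.82) - (40.584*t + 6.1276)*(3.8*t^2 + 0.91*t - 0.44))/(3.8*t^2 + 0.91*t - 0.44)^3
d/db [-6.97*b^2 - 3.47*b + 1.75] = -13.94*b - 3.47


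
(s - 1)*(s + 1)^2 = s^3 + s^2 - s - 1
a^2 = a^2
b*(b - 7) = b^2 - 7*b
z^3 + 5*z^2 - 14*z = z*(z - 2)*(z + 7)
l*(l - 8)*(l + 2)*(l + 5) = l^4 - l^3 - 46*l^2 - 80*l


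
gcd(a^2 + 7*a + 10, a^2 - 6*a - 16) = a + 2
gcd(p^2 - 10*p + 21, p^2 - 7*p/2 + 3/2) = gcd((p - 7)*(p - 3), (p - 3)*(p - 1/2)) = p - 3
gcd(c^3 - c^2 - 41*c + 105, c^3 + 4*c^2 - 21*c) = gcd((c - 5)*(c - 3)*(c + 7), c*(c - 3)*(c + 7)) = c^2 + 4*c - 21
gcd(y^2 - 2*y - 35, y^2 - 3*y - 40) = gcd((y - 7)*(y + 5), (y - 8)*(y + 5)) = y + 5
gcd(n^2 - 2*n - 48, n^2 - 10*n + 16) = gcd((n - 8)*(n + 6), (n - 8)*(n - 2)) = n - 8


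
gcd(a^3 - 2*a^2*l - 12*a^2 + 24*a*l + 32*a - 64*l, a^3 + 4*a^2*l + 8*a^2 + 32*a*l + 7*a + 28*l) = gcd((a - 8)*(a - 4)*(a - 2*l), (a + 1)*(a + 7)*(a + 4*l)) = 1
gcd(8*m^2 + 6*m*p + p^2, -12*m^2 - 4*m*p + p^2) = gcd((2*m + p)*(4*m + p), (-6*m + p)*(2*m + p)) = 2*m + p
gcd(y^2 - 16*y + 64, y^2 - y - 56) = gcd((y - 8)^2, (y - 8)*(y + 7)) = y - 8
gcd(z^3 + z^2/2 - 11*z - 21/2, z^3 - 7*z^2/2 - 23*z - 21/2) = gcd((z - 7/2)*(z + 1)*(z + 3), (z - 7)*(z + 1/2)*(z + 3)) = z + 3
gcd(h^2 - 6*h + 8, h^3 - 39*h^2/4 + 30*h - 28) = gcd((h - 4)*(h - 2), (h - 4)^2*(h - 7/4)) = h - 4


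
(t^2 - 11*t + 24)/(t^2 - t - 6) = (t - 8)/(t + 2)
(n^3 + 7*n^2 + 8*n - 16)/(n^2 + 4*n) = n + 3 - 4/n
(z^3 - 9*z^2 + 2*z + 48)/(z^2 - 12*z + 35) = (z^3 - 9*z^2 + 2*z + 48)/(z^2 - 12*z + 35)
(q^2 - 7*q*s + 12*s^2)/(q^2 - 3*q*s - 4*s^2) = (q - 3*s)/(q + s)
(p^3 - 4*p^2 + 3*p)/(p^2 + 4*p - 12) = p*(p^2 - 4*p + 3)/(p^2 + 4*p - 12)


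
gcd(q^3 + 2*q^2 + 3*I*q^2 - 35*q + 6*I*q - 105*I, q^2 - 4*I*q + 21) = q + 3*I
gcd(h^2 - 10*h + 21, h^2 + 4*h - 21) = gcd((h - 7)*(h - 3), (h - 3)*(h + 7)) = h - 3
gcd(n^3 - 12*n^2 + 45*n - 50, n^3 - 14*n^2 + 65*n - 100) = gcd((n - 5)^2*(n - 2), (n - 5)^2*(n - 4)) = n^2 - 10*n + 25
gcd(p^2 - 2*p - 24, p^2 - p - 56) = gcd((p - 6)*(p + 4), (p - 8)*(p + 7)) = 1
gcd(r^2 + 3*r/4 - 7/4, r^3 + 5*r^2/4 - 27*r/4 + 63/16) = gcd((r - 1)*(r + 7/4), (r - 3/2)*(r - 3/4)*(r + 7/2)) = 1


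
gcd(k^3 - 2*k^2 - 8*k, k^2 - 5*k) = k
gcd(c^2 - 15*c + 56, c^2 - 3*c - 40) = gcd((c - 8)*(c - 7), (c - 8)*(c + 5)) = c - 8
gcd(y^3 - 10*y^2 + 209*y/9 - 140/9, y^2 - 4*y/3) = y - 4/3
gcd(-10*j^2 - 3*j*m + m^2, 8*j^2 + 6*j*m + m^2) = 2*j + m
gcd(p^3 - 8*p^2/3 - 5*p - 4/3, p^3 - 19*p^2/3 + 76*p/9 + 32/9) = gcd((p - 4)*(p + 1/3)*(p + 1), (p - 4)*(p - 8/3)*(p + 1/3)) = p^2 - 11*p/3 - 4/3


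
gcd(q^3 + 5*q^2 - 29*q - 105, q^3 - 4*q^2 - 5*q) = q - 5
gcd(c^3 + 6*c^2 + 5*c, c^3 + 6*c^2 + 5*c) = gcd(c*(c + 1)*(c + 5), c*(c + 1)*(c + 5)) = c^3 + 6*c^2 + 5*c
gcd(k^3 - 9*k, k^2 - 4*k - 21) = k + 3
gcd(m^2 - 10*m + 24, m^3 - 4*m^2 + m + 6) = 1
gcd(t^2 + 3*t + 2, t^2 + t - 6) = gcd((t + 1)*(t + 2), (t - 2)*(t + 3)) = 1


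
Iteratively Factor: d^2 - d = (d - 1)*(d)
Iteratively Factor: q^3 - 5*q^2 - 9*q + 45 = (q - 3)*(q^2 - 2*q - 15) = (q - 3)*(q + 3)*(q - 5)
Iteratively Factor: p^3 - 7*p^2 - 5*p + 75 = (p - 5)*(p^2 - 2*p - 15) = (p - 5)*(p + 3)*(p - 5)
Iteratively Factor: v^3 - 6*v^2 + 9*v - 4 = (v - 1)*(v^2 - 5*v + 4) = (v - 1)^2*(v - 4)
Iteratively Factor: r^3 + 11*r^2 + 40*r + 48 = (r + 4)*(r^2 + 7*r + 12) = (r + 3)*(r + 4)*(r + 4)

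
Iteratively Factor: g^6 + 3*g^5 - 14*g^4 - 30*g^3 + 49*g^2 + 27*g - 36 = (g + 4)*(g^5 - g^4 - 10*g^3 + 10*g^2 + 9*g - 9) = (g - 1)*(g + 4)*(g^4 - 10*g^2 + 9) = (g - 3)*(g - 1)*(g + 4)*(g^3 + 3*g^2 - g - 3) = (g - 3)*(g - 1)^2*(g + 4)*(g^2 + 4*g + 3) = (g - 3)*(g - 1)^2*(g + 1)*(g + 4)*(g + 3)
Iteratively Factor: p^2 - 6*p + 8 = (p - 4)*(p - 2)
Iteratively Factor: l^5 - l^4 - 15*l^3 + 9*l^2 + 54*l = (l)*(l^4 - l^3 - 15*l^2 + 9*l + 54) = l*(l - 3)*(l^3 + 2*l^2 - 9*l - 18) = l*(l - 3)*(l + 2)*(l^2 - 9) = l*(l - 3)^2*(l + 2)*(l + 3)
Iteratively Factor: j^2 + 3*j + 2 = (j + 2)*(j + 1)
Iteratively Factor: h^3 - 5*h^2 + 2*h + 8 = (h - 2)*(h^2 - 3*h - 4) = (h - 4)*(h - 2)*(h + 1)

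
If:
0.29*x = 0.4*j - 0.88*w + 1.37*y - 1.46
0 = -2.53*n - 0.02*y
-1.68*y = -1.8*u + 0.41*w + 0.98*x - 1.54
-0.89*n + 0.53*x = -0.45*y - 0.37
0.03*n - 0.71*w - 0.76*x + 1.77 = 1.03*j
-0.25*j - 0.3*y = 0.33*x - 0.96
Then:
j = 5.10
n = 0.04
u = -5.89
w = -9.23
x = 4.04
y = -5.50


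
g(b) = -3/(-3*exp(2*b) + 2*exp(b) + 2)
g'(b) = -3*(6*exp(2*b) - 2*exp(b))/(-3*exp(2*b) + 2*exp(b) + 2)^2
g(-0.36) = -1.55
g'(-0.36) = -1.22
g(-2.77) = -1.42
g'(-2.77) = 0.07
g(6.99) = 0.00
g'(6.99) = -0.00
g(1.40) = 0.08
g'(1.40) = -0.18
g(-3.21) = -1.45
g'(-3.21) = 0.05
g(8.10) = 0.00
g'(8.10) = -0.00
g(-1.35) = -1.29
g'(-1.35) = 0.06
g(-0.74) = -1.32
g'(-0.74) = -0.24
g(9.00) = 0.00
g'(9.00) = 0.00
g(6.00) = 0.00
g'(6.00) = 0.00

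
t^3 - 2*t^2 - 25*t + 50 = (t - 5)*(t - 2)*(t + 5)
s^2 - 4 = (s - 2)*(s + 2)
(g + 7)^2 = g^2 + 14*g + 49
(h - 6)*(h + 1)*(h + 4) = h^3 - h^2 - 26*h - 24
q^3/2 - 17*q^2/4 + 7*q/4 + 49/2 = (q/2 + 1)*(q - 7)*(q - 7/2)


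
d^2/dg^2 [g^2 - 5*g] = 2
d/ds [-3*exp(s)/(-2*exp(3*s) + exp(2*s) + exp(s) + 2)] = 3*((-6*exp(2*s) + 2*exp(s) + 1)*exp(s) + 2*exp(3*s) - exp(2*s) - exp(s) - 2)*exp(s)/(-2*exp(3*s) + exp(2*s) + exp(s) + 2)^2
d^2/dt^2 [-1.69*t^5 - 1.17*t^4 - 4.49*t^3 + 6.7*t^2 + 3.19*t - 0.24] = -33.8*t^3 - 14.04*t^2 - 26.94*t + 13.4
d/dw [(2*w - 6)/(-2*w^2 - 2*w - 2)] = (-w^2 - w + (w - 3)*(2*w + 1) - 1)/(w^2 + w + 1)^2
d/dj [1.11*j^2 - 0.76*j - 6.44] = 2.22*j - 0.76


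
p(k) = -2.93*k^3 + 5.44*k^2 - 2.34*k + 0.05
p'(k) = -8.79*k^2 + 10.88*k - 2.34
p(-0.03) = 0.13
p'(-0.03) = -2.67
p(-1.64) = 31.44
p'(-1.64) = -43.82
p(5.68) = -374.66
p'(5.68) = -224.13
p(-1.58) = 28.88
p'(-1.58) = -41.47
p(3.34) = -56.25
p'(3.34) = -64.06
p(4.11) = -121.09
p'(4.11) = -106.10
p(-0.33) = 1.52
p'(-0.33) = -6.89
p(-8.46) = 2183.30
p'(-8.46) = -723.50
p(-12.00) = 5874.53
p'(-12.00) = -1398.66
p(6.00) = -451.03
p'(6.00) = -253.50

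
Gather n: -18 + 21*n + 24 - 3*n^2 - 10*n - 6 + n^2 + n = -2*n^2 + 12*n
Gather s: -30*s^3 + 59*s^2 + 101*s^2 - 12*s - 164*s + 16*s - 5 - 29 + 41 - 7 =-30*s^3 + 160*s^2 - 160*s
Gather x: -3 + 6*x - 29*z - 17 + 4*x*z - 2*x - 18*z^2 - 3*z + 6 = x*(4*z + 4) - 18*z^2 - 32*z - 14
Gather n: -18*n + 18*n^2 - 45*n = 18*n^2 - 63*n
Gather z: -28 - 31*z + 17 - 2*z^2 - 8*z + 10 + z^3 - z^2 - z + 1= z^3 - 3*z^2 - 40*z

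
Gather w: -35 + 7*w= 7*w - 35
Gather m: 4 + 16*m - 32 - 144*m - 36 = -128*m - 64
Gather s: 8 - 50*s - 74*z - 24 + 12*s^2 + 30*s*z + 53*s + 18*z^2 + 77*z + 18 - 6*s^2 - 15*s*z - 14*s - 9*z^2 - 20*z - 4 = 6*s^2 + s*(15*z - 11) + 9*z^2 - 17*z - 2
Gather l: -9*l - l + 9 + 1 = 10 - 10*l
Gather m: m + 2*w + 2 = m + 2*w + 2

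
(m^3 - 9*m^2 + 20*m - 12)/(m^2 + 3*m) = (m^3 - 9*m^2 + 20*m - 12)/(m*(m + 3))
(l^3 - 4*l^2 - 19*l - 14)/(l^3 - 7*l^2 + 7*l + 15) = (l^2 - 5*l - 14)/(l^2 - 8*l + 15)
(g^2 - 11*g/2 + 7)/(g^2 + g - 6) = (g - 7/2)/(g + 3)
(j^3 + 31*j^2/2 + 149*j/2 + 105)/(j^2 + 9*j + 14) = (j^2 + 17*j/2 + 15)/(j + 2)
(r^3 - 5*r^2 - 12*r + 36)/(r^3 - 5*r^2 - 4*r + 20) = (r^2 - 3*r - 18)/(r^2 - 3*r - 10)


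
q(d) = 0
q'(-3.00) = 0.00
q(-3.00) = 0.00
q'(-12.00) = 0.00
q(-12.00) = 0.00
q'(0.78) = 0.00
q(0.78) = 0.00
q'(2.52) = 0.00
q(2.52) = 0.00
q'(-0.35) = 0.00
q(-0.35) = 0.00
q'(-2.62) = 0.00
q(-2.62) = 0.00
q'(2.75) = 0.00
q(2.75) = 0.00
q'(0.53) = 0.00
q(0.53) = 0.00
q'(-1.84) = 0.00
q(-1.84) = 0.00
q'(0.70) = 0.00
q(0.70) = 0.00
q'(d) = 0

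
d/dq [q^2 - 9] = 2*q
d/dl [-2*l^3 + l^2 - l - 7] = -6*l^2 + 2*l - 1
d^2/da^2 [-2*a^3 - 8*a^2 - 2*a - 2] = -12*a - 16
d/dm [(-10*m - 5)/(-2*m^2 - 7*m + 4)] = 5*(-4*m^2 - 4*m - 15)/(4*m^4 + 28*m^3 + 33*m^2 - 56*m + 16)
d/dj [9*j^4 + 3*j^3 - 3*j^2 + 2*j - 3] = 36*j^3 + 9*j^2 - 6*j + 2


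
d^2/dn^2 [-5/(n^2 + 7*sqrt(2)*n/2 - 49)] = 20*(4*n^2 + 14*sqrt(2)*n - (4*n + 7*sqrt(2))^2 - 196)/(2*n^2 + 7*sqrt(2)*n - 98)^3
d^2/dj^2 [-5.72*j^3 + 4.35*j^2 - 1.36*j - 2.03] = 8.7 - 34.32*j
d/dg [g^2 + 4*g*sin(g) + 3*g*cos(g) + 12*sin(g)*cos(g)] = -3*g*sin(g) + 4*g*cos(g) + 2*g + 4*sin(g) + 3*cos(g) + 12*cos(2*g)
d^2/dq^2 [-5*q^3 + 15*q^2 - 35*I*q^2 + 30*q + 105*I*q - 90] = -30*q + 30 - 70*I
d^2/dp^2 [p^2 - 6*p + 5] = 2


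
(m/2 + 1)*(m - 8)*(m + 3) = m^3/2 - 3*m^2/2 - 17*m - 24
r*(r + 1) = r^2 + r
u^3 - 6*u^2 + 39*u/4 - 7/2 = (u - 7/2)*(u - 2)*(u - 1/2)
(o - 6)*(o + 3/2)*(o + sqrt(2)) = o^3 - 9*o^2/2 + sqrt(2)*o^2 - 9*o - 9*sqrt(2)*o/2 - 9*sqrt(2)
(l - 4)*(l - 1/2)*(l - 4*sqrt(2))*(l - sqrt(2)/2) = l^4 - 9*sqrt(2)*l^3/2 - 9*l^3/2 + 6*l^2 + 81*sqrt(2)*l^2/4 - 18*l - 9*sqrt(2)*l + 8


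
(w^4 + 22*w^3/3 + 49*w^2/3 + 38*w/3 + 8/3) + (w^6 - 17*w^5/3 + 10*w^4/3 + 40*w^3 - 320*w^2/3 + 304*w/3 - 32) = w^6 - 17*w^5/3 + 13*w^4/3 + 142*w^3/3 - 271*w^2/3 + 114*w - 88/3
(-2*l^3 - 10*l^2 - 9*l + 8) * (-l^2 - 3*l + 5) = 2*l^5 + 16*l^4 + 29*l^3 - 31*l^2 - 69*l + 40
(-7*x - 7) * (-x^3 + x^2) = 7*x^4 - 7*x^2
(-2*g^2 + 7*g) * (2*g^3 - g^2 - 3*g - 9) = -4*g^5 + 16*g^4 - g^3 - 3*g^2 - 63*g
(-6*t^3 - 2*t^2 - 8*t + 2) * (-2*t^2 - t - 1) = 12*t^5 + 10*t^4 + 24*t^3 + 6*t^2 + 6*t - 2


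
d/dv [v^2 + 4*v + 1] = 2*v + 4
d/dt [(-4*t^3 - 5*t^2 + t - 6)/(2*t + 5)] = (-16*t^3 - 70*t^2 - 50*t + 17)/(4*t^2 + 20*t + 25)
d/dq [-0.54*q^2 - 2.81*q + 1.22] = -1.08*q - 2.81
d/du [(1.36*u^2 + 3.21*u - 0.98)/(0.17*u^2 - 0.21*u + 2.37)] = (-0.8313*u^2 + 6.7796*u + 7.4019)/(0.0289*u^4 - 0.0714*u^3 + 0.8499*u^2 - 0.9954*u + 5.6169)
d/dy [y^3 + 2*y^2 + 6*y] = 3*y^2 + 4*y + 6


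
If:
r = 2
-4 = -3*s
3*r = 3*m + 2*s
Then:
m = 10/9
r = 2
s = 4/3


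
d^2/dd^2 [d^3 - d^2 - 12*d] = 6*d - 2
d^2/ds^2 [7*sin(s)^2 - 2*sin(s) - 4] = 2*sin(s) + 14*cos(2*s)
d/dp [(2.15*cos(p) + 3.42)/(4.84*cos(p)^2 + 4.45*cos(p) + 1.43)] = (10.406*cos(p)^2 + 33.1056*cos(p) + 12.1445)*sin(p)/(23.4256*cos(p)^4 + 43.076*cos(p)^3 + 33.6449*cos(p)^2 + 12.727*cos(p) + 2.0449)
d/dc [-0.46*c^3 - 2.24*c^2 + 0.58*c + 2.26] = -1.38*c^2 - 4.48*c + 0.58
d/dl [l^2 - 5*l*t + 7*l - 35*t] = 2*l - 5*t + 7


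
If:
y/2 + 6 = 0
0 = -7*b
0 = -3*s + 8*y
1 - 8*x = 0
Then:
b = 0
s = -32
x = 1/8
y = -12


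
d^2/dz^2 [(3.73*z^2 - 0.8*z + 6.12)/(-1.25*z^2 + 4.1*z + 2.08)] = (-35.7325*z^3 - 115.563*z^2 + 200.67*z - 283.498144)/(1.953125*z^6 - 19.21875*z^5 + 53.2875*z^4 - 4.96099999999998*z^3 - 88.6704*z^2 - 53.21472*z - 8.998912)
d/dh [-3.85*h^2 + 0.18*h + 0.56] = 0.18 - 7.7*h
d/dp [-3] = 0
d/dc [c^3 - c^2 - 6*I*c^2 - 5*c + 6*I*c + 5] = 3*c^2 - 2*c - 12*I*c - 5 + 6*I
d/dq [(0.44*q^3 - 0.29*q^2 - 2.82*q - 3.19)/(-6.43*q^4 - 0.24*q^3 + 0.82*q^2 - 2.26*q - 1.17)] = (2.8292*q^6 - 3.7294*q^5 - 54.1066*q^4 - 85.3892*q^3 - 0.8734*q^2 + 5.9102*q - 3.91)/(41.3449*q^8 + 3.0864*q^7 - 10.4876*q^6 + 28.67*q^5 + 16.8034*q^4 - 3.1448*q^3 + 3.1888*q^2 + 5.2884*q + 1.3689)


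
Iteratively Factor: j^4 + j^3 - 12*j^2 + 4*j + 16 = (j - 2)*(j^3 + 3*j^2 - 6*j - 8) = (j - 2)^2*(j^2 + 5*j + 4) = (j - 2)^2*(j + 4)*(j + 1)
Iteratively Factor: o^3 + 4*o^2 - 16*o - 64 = (o + 4)*(o^2 - 16) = (o + 4)^2*(o - 4)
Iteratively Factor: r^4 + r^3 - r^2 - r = (r + 1)*(r^3 - r) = (r - 1)*(r + 1)*(r^2 + r) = (r - 1)*(r + 1)^2*(r)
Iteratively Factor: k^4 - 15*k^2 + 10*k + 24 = (k - 3)*(k^3 + 3*k^2 - 6*k - 8) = (k - 3)*(k + 4)*(k^2 - k - 2) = (k - 3)*(k - 2)*(k + 4)*(k + 1)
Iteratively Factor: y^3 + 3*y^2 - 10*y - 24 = (y + 4)*(y^2 - y - 6) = (y - 3)*(y + 4)*(y + 2)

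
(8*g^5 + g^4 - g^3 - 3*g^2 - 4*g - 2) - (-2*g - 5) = 8*g^5 + g^4 - g^3 - 3*g^2 - 2*g + 3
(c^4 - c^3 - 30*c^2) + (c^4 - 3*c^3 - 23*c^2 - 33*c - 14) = 2*c^4 - 4*c^3 - 53*c^2 - 33*c - 14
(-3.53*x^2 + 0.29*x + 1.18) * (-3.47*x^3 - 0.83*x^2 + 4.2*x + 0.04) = 12.2491*x^5 + 1.9236*x^4 - 19.1613*x^3 + 0.0974*x^2 + 4.9676*x + 0.0472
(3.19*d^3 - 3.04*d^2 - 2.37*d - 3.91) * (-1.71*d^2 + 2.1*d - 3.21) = -5.4549*d^5 + 11.8974*d^4 - 12.5712*d^3 + 11.4675*d^2 - 0.6033*d + 12.5511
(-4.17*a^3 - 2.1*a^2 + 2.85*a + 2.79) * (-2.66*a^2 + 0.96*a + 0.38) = 11.0922*a^5 + 1.5828*a^4 - 11.1816*a^3 - 5.4834*a^2 + 3.7614*a + 1.0602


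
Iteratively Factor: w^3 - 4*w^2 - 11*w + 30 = (w + 3)*(w^2 - 7*w + 10) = (w - 2)*(w + 3)*(w - 5)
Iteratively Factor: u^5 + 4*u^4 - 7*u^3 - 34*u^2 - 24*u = (u + 4)*(u^4 - 7*u^2 - 6*u) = u*(u + 4)*(u^3 - 7*u - 6) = u*(u - 3)*(u + 4)*(u^2 + 3*u + 2) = u*(u - 3)*(u + 1)*(u + 4)*(u + 2)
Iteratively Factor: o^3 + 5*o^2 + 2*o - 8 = (o - 1)*(o^2 + 6*o + 8) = (o - 1)*(o + 2)*(o + 4)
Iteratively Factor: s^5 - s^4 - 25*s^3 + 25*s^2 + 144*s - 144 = (s + 4)*(s^4 - 5*s^3 - 5*s^2 + 45*s - 36) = (s - 3)*(s + 4)*(s^3 - 2*s^2 - 11*s + 12) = (s - 3)*(s + 3)*(s + 4)*(s^2 - 5*s + 4) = (s - 3)*(s - 1)*(s + 3)*(s + 4)*(s - 4)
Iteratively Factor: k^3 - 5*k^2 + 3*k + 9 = (k - 3)*(k^2 - 2*k - 3) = (k - 3)^2*(k + 1)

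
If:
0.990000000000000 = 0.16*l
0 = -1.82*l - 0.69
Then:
No Solution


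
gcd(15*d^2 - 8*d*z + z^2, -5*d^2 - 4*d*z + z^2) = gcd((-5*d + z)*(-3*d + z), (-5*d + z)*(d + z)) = -5*d + z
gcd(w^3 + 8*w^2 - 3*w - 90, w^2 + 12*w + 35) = w + 5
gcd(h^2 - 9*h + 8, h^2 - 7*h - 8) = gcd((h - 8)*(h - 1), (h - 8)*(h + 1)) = h - 8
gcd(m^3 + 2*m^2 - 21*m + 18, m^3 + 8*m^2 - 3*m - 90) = m^2 + 3*m - 18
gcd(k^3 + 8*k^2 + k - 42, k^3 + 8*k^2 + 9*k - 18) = k + 3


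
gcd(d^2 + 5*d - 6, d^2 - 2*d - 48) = d + 6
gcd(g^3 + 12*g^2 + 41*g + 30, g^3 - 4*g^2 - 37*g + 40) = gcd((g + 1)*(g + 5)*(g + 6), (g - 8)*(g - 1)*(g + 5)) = g + 5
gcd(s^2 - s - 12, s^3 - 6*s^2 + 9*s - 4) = s - 4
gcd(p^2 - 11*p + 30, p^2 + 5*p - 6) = 1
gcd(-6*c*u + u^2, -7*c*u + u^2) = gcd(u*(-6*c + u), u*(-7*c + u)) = u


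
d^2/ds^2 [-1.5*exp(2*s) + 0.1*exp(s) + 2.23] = (0.1 - 6.0*exp(s))*exp(s)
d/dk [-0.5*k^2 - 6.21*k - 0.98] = -1.0*k - 6.21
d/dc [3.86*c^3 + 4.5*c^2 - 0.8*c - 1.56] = 11.58*c^2 + 9.0*c - 0.8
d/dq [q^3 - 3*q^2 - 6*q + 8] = 3*q^2 - 6*q - 6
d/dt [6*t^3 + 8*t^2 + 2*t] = 18*t^2 + 16*t + 2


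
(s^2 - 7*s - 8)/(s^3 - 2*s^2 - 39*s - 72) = (s + 1)/(s^2 + 6*s + 9)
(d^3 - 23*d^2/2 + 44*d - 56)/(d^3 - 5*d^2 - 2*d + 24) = (d^2 - 15*d/2 + 14)/(d^2 - d - 6)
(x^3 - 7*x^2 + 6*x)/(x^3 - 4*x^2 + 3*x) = (x - 6)/(x - 3)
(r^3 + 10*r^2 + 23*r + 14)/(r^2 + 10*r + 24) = (r^3 + 10*r^2 + 23*r + 14)/(r^2 + 10*r + 24)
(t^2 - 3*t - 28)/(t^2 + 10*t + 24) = (t - 7)/(t + 6)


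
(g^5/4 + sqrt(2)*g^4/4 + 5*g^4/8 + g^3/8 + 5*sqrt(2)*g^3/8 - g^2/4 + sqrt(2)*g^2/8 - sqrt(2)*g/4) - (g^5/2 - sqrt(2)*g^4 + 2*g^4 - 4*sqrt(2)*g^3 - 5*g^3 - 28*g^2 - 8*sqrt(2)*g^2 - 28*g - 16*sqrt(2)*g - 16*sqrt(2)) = -g^5/4 - 11*g^4/8 + 5*sqrt(2)*g^4/4 + 41*g^3/8 + 37*sqrt(2)*g^3/8 + 65*sqrt(2)*g^2/8 + 111*g^2/4 + 63*sqrt(2)*g/4 + 28*g + 16*sqrt(2)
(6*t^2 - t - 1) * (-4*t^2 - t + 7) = -24*t^4 - 2*t^3 + 47*t^2 - 6*t - 7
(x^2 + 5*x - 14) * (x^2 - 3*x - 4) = x^4 + 2*x^3 - 33*x^2 + 22*x + 56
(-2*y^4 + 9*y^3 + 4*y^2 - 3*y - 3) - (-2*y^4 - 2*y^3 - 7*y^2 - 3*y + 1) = 11*y^3 + 11*y^2 - 4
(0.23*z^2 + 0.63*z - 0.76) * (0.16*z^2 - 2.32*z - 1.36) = 0.0368*z^4 - 0.4328*z^3 - 1.896*z^2 + 0.9064*z + 1.0336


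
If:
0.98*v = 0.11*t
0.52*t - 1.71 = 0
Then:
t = 3.29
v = 0.37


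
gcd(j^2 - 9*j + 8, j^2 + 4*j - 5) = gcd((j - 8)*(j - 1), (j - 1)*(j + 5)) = j - 1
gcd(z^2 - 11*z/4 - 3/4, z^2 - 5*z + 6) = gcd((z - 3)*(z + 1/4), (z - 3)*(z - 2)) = z - 3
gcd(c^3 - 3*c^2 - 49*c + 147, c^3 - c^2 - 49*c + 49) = c^2 - 49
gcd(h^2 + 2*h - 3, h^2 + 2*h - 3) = h^2 + 2*h - 3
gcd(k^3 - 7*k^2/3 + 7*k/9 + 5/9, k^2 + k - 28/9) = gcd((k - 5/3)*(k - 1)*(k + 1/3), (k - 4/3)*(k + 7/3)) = 1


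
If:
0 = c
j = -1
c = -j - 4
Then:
No Solution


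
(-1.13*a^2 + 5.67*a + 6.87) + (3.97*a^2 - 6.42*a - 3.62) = 2.84*a^2 - 0.75*a + 3.25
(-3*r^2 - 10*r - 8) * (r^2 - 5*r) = -3*r^4 + 5*r^3 + 42*r^2 + 40*r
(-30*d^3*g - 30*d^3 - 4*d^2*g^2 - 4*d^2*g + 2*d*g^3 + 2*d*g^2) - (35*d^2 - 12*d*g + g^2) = -30*d^3*g - 30*d^3 - 4*d^2*g^2 - 4*d^2*g - 35*d^2 + 2*d*g^3 + 2*d*g^2 + 12*d*g - g^2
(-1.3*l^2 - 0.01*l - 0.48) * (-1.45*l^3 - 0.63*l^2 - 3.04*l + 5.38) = 1.885*l^5 + 0.8335*l^4 + 4.6543*l^3 - 6.6612*l^2 + 1.4054*l - 2.5824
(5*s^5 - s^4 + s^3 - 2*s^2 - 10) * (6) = 30*s^5 - 6*s^4 + 6*s^3 - 12*s^2 - 60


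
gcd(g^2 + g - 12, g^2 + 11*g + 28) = g + 4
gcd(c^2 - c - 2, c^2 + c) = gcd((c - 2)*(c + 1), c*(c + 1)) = c + 1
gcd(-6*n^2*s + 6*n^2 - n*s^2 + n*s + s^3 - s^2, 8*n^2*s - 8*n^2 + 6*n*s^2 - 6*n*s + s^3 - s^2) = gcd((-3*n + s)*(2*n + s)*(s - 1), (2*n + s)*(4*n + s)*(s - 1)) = 2*n*s - 2*n + s^2 - s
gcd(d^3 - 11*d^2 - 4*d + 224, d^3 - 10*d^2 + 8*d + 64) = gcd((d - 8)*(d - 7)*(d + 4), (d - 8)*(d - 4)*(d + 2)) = d - 8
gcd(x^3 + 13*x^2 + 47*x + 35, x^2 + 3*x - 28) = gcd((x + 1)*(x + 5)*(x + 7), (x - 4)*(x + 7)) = x + 7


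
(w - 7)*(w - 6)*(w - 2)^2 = w^4 - 17*w^3 + 98*w^2 - 220*w + 168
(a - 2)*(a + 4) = a^2 + 2*a - 8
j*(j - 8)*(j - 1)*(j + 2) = j^4 - 7*j^3 - 10*j^2 + 16*j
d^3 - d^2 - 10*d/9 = d*(d - 5/3)*(d + 2/3)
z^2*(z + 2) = z^3 + 2*z^2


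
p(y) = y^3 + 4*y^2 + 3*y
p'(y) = 3*y^2 + 8*y + 3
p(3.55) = 105.80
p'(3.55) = 69.21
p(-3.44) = -3.69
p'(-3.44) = 10.98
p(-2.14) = 2.10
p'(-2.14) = -0.38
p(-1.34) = 0.76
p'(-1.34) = -2.33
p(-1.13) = 0.27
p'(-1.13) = -2.21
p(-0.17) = -0.40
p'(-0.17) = 1.73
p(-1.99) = 1.99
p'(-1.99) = -1.04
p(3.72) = 117.99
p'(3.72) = 74.28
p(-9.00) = -432.00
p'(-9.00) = 174.00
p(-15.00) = -2520.00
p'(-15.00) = 558.00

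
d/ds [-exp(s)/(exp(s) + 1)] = -1/(4*cosh(s/2)^2)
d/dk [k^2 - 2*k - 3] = 2*k - 2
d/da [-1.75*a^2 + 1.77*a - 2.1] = 1.77 - 3.5*a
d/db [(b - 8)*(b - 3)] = 2*b - 11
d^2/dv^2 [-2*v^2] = -4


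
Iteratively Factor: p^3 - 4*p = (p - 2)*(p^2 + 2*p) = (p - 2)*(p + 2)*(p)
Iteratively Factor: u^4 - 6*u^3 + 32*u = (u)*(u^3 - 6*u^2 + 32) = u*(u - 4)*(u^2 - 2*u - 8) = u*(u - 4)^2*(u + 2)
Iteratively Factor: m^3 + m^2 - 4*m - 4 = (m - 2)*(m^2 + 3*m + 2) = (m - 2)*(m + 1)*(m + 2)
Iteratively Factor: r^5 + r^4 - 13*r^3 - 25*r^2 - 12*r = (r + 1)*(r^4 - 13*r^2 - 12*r) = (r + 1)^2*(r^3 - r^2 - 12*r) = (r - 4)*(r + 1)^2*(r^2 + 3*r) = r*(r - 4)*(r + 1)^2*(r + 3)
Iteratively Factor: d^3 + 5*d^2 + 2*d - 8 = (d - 1)*(d^2 + 6*d + 8) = (d - 1)*(d + 4)*(d + 2)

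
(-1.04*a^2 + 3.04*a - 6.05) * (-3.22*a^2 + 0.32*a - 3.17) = 3.3488*a^4 - 10.1216*a^3 + 23.7506*a^2 - 11.5728*a + 19.1785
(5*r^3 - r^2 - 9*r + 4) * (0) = 0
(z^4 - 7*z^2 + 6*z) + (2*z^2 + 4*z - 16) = z^4 - 5*z^2 + 10*z - 16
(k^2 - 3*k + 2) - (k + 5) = k^2 - 4*k - 3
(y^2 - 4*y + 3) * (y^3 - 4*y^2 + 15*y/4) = y^5 - 8*y^4 + 91*y^3/4 - 27*y^2 + 45*y/4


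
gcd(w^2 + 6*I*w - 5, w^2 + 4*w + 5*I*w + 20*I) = w + 5*I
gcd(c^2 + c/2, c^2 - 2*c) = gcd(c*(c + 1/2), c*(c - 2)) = c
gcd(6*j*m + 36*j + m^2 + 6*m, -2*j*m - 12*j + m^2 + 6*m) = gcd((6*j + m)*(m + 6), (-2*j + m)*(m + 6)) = m + 6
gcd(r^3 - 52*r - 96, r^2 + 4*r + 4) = r + 2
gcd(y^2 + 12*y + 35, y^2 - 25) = y + 5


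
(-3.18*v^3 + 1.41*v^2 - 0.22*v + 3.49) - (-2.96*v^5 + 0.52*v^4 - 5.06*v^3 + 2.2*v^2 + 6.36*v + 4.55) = 2.96*v^5 - 0.52*v^4 + 1.88*v^3 - 0.79*v^2 - 6.58*v - 1.06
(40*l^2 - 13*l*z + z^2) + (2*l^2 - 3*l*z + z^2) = 42*l^2 - 16*l*z + 2*z^2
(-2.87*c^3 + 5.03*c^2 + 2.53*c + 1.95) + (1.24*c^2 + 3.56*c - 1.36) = -2.87*c^3 + 6.27*c^2 + 6.09*c + 0.59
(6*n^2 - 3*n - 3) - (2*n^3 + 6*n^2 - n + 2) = -2*n^3 - 2*n - 5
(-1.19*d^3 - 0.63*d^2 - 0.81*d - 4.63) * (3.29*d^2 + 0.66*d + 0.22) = -3.9151*d^5 - 2.8581*d^4 - 3.3425*d^3 - 15.9059*d^2 - 3.234*d - 1.0186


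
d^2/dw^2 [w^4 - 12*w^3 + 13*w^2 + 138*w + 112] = 12*w^2 - 72*w + 26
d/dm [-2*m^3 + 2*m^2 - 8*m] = -6*m^2 + 4*m - 8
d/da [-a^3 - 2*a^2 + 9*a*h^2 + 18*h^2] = -3*a^2 - 4*a + 9*h^2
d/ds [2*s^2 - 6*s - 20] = 4*s - 6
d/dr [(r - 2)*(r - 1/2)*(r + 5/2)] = 3*r^2 - 21/4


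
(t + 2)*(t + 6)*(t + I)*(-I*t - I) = -I*t^4 + t^3 - 9*I*t^3 + 9*t^2 - 20*I*t^2 + 20*t - 12*I*t + 12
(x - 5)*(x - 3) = x^2 - 8*x + 15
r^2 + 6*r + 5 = (r + 1)*(r + 5)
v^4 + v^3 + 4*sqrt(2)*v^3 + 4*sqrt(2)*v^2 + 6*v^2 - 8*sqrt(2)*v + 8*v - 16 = (v - 1)*(v + 2)*(v + 2*sqrt(2))^2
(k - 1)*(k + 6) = k^2 + 5*k - 6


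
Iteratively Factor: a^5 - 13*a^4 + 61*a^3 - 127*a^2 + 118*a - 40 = (a - 2)*(a^4 - 11*a^3 + 39*a^2 - 49*a + 20) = (a - 5)*(a - 2)*(a^3 - 6*a^2 + 9*a - 4) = (a - 5)*(a - 2)*(a - 1)*(a^2 - 5*a + 4) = (a - 5)*(a - 2)*(a - 1)^2*(a - 4)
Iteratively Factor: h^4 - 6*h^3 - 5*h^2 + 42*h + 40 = (h + 2)*(h^3 - 8*h^2 + 11*h + 20) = (h - 4)*(h + 2)*(h^2 - 4*h - 5) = (h - 5)*(h - 4)*(h + 2)*(h + 1)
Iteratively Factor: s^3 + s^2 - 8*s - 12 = (s + 2)*(s^2 - s - 6) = (s - 3)*(s + 2)*(s + 2)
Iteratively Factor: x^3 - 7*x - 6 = (x - 3)*(x^2 + 3*x + 2) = (x - 3)*(x + 1)*(x + 2)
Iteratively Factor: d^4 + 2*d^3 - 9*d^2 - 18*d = (d + 2)*(d^3 - 9*d) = d*(d + 2)*(d^2 - 9) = d*(d - 3)*(d + 2)*(d + 3)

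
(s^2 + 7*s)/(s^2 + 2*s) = (s + 7)/(s + 2)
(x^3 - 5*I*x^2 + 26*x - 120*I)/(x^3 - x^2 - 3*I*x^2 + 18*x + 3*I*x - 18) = (x^2 + I*x + 20)/(x^2 + x*(-1 + 3*I) - 3*I)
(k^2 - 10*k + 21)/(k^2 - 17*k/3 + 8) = 3*(k - 7)/(3*k - 8)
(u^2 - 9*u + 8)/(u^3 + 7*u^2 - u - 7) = (u - 8)/(u^2 + 8*u + 7)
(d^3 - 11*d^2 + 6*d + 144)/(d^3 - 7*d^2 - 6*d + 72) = (d - 8)/(d - 4)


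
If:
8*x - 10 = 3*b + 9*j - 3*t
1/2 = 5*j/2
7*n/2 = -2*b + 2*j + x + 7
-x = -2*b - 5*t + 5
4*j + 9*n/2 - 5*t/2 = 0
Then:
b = 25941/3575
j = 1/5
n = -8/11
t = -272/275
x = 16327/3575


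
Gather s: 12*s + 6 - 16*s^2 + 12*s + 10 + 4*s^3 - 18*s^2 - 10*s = 4*s^3 - 34*s^2 + 14*s + 16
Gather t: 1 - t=1 - t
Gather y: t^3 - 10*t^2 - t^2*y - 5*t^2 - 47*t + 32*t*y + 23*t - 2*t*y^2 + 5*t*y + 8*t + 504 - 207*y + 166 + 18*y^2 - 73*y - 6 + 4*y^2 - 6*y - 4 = t^3 - 15*t^2 - 16*t + y^2*(22 - 2*t) + y*(-t^2 + 37*t - 286) + 660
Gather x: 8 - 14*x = 8 - 14*x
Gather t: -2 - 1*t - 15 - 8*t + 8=-9*t - 9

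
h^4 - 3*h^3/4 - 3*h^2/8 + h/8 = h*(h - 1)*(h - 1/4)*(h + 1/2)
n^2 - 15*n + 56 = (n - 8)*(n - 7)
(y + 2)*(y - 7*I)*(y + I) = y^3 + 2*y^2 - 6*I*y^2 + 7*y - 12*I*y + 14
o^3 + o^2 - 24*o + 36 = (o - 3)*(o - 2)*(o + 6)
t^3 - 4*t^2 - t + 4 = (t - 4)*(t - 1)*(t + 1)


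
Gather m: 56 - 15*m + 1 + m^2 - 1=m^2 - 15*m + 56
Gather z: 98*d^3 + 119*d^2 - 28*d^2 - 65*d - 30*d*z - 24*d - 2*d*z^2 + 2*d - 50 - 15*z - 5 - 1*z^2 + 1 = 98*d^3 + 91*d^2 - 87*d + z^2*(-2*d - 1) + z*(-30*d - 15) - 54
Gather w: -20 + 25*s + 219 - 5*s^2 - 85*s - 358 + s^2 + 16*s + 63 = -4*s^2 - 44*s - 96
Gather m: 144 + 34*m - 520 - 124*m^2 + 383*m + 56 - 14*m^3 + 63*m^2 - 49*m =-14*m^3 - 61*m^2 + 368*m - 320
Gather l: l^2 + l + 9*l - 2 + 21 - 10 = l^2 + 10*l + 9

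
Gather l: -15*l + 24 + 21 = 45 - 15*l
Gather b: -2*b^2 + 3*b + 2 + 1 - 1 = -2*b^2 + 3*b + 2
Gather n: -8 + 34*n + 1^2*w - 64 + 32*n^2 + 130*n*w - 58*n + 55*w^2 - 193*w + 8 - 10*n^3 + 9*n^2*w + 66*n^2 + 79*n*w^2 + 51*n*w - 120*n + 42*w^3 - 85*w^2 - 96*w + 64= -10*n^3 + n^2*(9*w + 98) + n*(79*w^2 + 181*w - 144) + 42*w^3 - 30*w^2 - 288*w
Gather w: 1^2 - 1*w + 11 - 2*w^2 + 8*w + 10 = -2*w^2 + 7*w + 22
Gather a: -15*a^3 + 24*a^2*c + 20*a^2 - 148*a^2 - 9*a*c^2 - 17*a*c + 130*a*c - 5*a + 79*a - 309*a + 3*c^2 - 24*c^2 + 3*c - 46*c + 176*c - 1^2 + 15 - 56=-15*a^3 + a^2*(24*c - 128) + a*(-9*c^2 + 113*c - 235) - 21*c^2 + 133*c - 42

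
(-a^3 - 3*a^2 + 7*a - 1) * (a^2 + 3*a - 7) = -a^5 - 6*a^4 + 5*a^3 + 41*a^2 - 52*a + 7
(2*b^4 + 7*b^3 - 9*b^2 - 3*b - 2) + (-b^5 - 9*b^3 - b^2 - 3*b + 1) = -b^5 + 2*b^4 - 2*b^3 - 10*b^2 - 6*b - 1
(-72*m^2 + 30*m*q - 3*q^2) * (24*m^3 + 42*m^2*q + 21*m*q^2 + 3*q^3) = -1728*m^5 - 2304*m^4*q - 324*m^3*q^2 + 288*m^2*q^3 + 27*m*q^4 - 9*q^5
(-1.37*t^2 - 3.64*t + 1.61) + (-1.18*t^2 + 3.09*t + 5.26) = -2.55*t^2 - 0.55*t + 6.87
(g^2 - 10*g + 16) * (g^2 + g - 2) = g^4 - 9*g^3 + 4*g^2 + 36*g - 32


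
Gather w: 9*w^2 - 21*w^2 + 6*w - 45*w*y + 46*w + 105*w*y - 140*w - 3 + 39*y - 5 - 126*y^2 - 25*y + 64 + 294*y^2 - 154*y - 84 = -12*w^2 + w*(60*y - 88) + 168*y^2 - 140*y - 28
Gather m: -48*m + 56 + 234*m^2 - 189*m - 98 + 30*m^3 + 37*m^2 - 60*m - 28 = 30*m^3 + 271*m^2 - 297*m - 70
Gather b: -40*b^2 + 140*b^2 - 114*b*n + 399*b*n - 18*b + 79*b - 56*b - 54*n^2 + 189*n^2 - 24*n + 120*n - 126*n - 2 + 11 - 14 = 100*b^2 + b*(285*n + 5) + 135*n^2 - 30*n - 5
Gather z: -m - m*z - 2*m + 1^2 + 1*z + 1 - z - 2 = -m*z - 3*m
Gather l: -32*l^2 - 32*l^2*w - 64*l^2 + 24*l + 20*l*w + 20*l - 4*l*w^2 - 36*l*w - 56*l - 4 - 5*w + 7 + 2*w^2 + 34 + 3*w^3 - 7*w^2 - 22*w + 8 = l^2*(-32*w - 96) + l*(-4*w^2 - 16*w - 12) + 3*w^3 - 5*w^2 - 27*w + 45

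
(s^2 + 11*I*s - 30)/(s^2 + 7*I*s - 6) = (s + 5*I)/(s + I)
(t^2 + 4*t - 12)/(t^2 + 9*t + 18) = (t - 2)/(t + 3)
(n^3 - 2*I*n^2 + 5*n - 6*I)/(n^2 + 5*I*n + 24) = (n^2 + I*n + 2)/(n + 8*I)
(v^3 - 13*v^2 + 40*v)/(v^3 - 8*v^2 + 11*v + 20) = v*(v - 8)/(v^2 - 3*v - 4)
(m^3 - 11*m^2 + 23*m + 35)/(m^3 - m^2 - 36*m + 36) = (m^3 - 11*m^2 + 23*m + 35)/(m^3 - m^2 - 36*m + 36)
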